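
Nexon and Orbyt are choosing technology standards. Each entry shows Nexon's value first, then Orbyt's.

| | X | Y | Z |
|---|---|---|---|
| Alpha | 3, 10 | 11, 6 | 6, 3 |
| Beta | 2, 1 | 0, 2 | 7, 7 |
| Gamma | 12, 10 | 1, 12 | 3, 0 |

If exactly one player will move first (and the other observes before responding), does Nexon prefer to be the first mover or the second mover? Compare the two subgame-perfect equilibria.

second

If Nexon leads: Orbyt's best replies are Alpha→X, Beta→Z, Gamma→Y; Nexon's induced payoffs 3, 7, 1; outcome (Beta, Z), payoffs (7, 7).
If Orbyt leads: Nexon's best replies are X→Gamma, Y→Alpha, Z→Beta; Orbyt's induced payoffs 10, 6, 7; outcome (Gamma, X), payoffs (12, 10).
Nexon gets 7 moving first and 12 moving second, so Nexon prefers to move second.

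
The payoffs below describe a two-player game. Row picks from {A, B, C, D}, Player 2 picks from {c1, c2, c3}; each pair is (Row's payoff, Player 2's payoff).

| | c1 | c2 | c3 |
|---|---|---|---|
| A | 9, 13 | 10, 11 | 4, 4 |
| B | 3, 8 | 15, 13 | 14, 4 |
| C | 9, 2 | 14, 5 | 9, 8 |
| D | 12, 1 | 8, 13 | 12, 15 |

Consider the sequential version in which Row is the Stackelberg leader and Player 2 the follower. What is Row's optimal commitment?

B

Player 2 best-responds to each possible Row move:
- A → Player 2 plays c1 (best of 13, 11, 4); Row gets 9.
- B → Player 2 plays c2 (best of 8, 13, 4); Row gets 15.
- C → Player 2 plays c3 (best of 2, 5, 8); Row gets 9.
- D → Player 2 plays c3 (best of 1, 13, 15); Row gets 12.
Maximizing over 9, 15, 9, 12, Row chooses B. Subgame-perfect outcome: (B, c2) with payoffs (15, 13).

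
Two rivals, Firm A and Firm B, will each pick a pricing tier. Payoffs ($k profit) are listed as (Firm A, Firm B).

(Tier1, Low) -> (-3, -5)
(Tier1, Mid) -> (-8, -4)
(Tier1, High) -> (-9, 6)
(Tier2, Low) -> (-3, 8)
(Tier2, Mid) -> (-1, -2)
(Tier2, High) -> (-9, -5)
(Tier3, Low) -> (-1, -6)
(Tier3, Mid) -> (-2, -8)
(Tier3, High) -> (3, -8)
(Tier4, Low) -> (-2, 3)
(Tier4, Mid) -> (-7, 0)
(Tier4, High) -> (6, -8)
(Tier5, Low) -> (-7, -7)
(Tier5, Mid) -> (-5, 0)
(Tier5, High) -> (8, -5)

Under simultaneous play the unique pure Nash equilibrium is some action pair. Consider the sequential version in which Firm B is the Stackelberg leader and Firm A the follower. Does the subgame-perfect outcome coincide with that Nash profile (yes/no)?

Firm A best-responds to each possible Firm B move:
- Low → Firm A plays Tier3 (best of -3, -3, -1, -2, -7); Firm B gets -6.
- Mid → Firm A plays Tier2 (best of -8, -1, -2, -7, -5); Firm B gets -2.
- High → Firm A plays Tier5 (best of -9, -9, 3, 6, 8); Firm B gets -5.
Among -6, -2, -5, the best is -2 at Mid. Subgame-perfect outcome: (Tier2, Mid) with payoffs (-1, -2).
Under simultaneous play:
Firm A's best replies: Low→Tier3; Mid→Tier2; High→Tier5.
Firm B's best replies: Tier1→High; Tier2→Low; Tier3→Low; Tier4→Low; Tier5→Mid.
Only (Tier3, Low) has each player best-responding; Nash payoffs (-1, -6).
Sequential outcome (Tier2, Mid) differs from the Nash profile (Tier3, Low).

no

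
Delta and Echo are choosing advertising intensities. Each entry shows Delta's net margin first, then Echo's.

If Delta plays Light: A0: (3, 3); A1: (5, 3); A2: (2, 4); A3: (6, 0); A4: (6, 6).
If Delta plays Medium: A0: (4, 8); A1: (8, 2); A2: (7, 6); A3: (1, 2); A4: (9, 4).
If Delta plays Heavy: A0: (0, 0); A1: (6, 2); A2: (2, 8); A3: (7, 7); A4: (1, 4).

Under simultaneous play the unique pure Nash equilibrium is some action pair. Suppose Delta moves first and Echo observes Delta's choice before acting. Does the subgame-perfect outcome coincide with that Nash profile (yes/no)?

no

Echo best-responds to each possible Delta move:
- Light → Echo plays A4 (best of 3, 3, 4, 0, 6); Delta gets 6.
- Medium → Echo plays A0 (best of 8, 2, 6, 2, 4); Delta gets 4.
- Heavy → Echo plays A2 (best of 0, 2, 8, 7, 4); Delta gets 2.
Delta's induced payoffs are 6, 4, 2, so Delta commits to Light. Subgame-perfect outcome: (Light, A4) with payoffs (6, 6).
Now find the simultaneous Nash equilibrium.
Delta's best replies: A0→Medium; A1→Medium; A2→Medium; A3→Heavy; A4→Medium.
Echo's best replies: Light→A4; Medium→A0; Heavy→A2.
The unique mutual best reply is (Medium, A0), giving (4, 8).
Sequential outcome (Light, A4) differs from the Nash profile (Medium, A0).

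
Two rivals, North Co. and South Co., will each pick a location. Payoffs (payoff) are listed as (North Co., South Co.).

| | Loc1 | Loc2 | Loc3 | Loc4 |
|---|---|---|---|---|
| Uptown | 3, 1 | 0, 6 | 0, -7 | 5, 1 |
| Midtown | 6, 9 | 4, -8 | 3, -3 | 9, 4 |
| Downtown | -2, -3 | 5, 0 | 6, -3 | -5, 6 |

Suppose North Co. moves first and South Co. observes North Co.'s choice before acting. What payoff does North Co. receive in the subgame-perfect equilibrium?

Solve by backward induction (North Co. leads).
- Uptown: BR = Loc2, leader payoff 0.
- Midtown: BR = Loc1, leader payoff 6.
- Downtown: BR = Loc4, leader payoff -5.
Maximizing over 0, 6, -5, North Co. chooses Midtown. Subgame-perfect outcome: (Midtown, Loc1) with payoffs (6, 9).

6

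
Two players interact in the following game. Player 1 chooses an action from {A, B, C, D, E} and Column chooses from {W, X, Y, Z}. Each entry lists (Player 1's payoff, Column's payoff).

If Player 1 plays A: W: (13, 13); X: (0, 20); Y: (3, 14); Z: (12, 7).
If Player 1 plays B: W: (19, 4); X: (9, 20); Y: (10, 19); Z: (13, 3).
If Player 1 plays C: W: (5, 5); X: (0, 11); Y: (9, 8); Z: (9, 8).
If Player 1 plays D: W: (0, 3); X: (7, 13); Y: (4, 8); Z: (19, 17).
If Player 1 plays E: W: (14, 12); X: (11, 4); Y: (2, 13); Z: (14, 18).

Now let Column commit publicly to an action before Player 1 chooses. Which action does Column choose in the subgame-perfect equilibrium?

Backward induction with Column moving first.
- W: BR = B, leader payoff 4.
- X: BR = E, leader payoff 4.
- Y: BR = B, leader payoff 19.
- Z: BR = D, leader payoff 17.
Column's induced payoffs are 4, 4, 19, 17, so Column commits to Y. Subgame-perfect outcome: (B, Y) with payoffs (10, 19).

Y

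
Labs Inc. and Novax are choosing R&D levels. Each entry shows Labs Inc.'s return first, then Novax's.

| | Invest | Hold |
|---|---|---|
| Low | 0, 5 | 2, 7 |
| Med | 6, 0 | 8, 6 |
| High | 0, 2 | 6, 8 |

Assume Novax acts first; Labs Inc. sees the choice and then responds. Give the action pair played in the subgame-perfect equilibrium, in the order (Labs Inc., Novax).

(Med, Hold)

Labs Inc. best-responds to each possible Novax move:
- Invest: BR = Med, leader payoff 0.
- Hold: BR = Med, leader payoff 6.
Maximizing over 0, 6, Novax chooses Hold. Subgame-perfect outcome: (Med, Hold) with payoffs (8, 6).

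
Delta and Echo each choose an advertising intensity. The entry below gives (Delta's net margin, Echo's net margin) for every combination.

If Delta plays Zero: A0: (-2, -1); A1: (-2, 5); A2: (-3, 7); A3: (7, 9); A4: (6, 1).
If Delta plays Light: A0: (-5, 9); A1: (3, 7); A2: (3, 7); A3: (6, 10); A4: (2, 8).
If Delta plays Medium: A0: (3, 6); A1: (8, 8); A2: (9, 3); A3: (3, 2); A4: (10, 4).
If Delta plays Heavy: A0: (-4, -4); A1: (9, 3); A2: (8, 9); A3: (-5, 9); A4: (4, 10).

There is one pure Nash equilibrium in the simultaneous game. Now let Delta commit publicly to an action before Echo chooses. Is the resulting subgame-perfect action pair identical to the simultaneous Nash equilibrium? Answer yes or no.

no

Backward induction with Delta moving first.
- Zero: BR = A3, leader payoff 7.
- Light: BR = A3, leader payoff 6.
- Medium: BR = A1, leader payoff 8.
- Heavy: BR = A4, leader payoff 4.
Among 7, 6, 8, 4, the best is 8 at Medium. Subgame-perfect outcome: (Medium, A1) with payoffs (8, 8).
Now find the simultaneous Nash equilibrium.
Delta's best replies: A0→Medium; A1→Heavy; A2→Medium; A3→Zero; A4→Medium.
Echo's best replies: Zero→A3; Light→A3; Medium→A1; Heavy→A4.
Only (Zero, A3) has each player best-responding; Nash payoffs (7, 9).
Sequential outcome (Medium, A1) differs from the Nash profile (Zero, A3).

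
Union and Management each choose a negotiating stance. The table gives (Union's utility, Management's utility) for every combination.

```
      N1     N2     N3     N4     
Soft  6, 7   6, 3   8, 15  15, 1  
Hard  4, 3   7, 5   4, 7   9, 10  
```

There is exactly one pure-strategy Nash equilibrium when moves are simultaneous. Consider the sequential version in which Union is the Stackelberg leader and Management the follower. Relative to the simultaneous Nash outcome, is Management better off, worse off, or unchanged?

Solve by backward induction (Union leads).
- Soft → Management plays N3 (best of 7, 3, 15, 1); Union gets 8.
- Hard → Management plays N4 (best of 3, 5, 7, 10); Union gets 9.
Among 8, 9, the best is 9 at Hard. Subgame-perfect outcome: (Hard, N4) with payoffs (9, 10).
Now find the simultaneous Nash equilibrium.
Union's best replies: N1→Soft; N2→Hard; N3→Soft; N4→Soft.
Management's best replies: Soft→N3; Hard→N4.
The unique mutual best reply is (Soft, N3), giving (8, 15).
Management earns 10 sequentially versus 15 at the Nash outcome: worse off.

worse off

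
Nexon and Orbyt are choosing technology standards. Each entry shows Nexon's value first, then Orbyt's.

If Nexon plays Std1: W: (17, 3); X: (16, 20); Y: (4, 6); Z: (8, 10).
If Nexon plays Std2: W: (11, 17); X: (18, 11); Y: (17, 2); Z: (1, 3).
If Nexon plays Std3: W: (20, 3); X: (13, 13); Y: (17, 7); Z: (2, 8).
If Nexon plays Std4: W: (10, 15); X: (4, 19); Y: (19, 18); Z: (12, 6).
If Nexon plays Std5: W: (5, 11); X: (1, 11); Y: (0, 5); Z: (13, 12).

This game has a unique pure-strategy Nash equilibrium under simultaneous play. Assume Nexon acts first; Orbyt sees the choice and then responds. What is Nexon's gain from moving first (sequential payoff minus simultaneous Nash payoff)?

Work backward from Orbyt's decision.
- Std1: BR = X, leader payoff 16.
- Std2: BR = W, leader payoff 11.
- Std3: BR = X, leader payoff 13.
- Std4: BR = X, leader payoff 4.
- Std5: BR = Z, leader payoff 13.
Among 16, 11, 13, 4, 13, the best is 16 at Std1. Subgame-perfect outcome: (Std1, X) with payoffs (16, 20).
For the simultaneous game, intersect best replies.
Nexon's best replies: W→Std3; X→Std2; Y→Std4; Z→Std5.
Orbyt's best replies: Std1→X; Std2→W; Std3→X; Std4→X; Std5→Z.
The unique mutual best reply is (Std5, Z), giving (13, 12).
Nexon's commitment gain: 16 − 13 = 3.

3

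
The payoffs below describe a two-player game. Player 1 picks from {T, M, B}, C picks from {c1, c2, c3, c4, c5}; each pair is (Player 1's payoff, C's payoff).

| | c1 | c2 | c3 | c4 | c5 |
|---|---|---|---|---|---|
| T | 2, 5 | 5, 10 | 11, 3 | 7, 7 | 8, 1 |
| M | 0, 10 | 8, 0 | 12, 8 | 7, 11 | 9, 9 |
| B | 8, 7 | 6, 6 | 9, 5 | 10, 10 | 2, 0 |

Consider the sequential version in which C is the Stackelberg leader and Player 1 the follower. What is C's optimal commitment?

c4

Solve by backward induction (C leads).
- c1: BR = B, leader payoff 7.
- c2: BR = M, leader payoff 0.
- c3: BR = M, leader payoff 8.
- c4: BR = B, leader payoff 10.
- c5: BR = M, leader payoff 9.
Among 7, 0, 8, 10, 9, the best is 10 at c4. Subgame-perfect outcome: (B, c4) with payoffs (10, 10).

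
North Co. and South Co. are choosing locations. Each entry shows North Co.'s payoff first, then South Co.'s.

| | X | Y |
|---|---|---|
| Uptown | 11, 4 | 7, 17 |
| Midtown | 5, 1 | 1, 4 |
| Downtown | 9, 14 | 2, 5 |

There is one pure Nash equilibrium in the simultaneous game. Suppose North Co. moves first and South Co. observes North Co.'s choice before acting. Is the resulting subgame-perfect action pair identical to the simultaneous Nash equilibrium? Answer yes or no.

Work backward from South Co.'s decision.
- Uptown: South Co. compares 4, 17 and picks Y; North Co. would get 7.
- Midtown: South Co. compares 1, 4 and picks Y; North Co. would get 1.
- Downtown: South Co. compares 14, 5 and picks X; North Co. would get 9.
North Co.'s induced payoffs are 7, 1, 9, so North Co. commits to Downtown. Subgame-perfect outcome: (Downtown, X) with payoffs (9, 14).
For the simultaneous game, intersect best replies.
North Co.'s best replies: X→Uptown; Y→Uptown.
South Co.'s best replies: Uptown→Y; Midtown→Y; Downtown→X.
Only (Uptown, Y) has each player best-responding; Nash payoffs (7, 17).
Sequential outcome (Downtown, X) differs from the Nash profile (Uptown, Y).

no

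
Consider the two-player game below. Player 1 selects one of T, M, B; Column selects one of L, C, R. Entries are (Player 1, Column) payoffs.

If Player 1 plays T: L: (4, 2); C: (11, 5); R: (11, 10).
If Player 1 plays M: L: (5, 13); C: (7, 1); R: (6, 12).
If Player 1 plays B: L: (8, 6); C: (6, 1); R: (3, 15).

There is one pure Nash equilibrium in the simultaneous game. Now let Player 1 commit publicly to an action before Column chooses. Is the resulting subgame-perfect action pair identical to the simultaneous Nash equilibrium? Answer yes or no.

yes

Backward induction with Player 1 moving first.
- T: BR = R, leader payoff 11.
- M: BR = L, leader payoff 5.
- B: BR = R, leader payoff 3.
Player 1's induced payoffs are 11, 5, 3, so Player 1 commits to T. Subgame-perfect outcome: (T, R) with payoffs (11, 10).
Now find the simultaneous Nash equilibrium.
Player 1's best replies: L→B; C→T; R→T.
Column's best replies: T→R; M→L; B→R.
The unique mutual best reply is (T, R), giving (11, 10).
Sequential outcome (T, R) coincides with the Nash profile (T, R).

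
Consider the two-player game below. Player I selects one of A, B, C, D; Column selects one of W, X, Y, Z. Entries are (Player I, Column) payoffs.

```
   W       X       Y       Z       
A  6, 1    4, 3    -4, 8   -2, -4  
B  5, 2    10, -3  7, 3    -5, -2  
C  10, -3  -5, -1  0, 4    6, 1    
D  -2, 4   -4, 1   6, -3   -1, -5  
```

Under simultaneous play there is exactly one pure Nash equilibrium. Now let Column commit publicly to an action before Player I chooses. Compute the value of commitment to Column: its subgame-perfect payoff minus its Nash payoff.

Backward induction with Column moving first.
- W: Player I compares 6, 5, 10, -2 and picks C; Column would get -3.
- X: Player I compares 4, 10, -5, -4 and picks B; Column would get -3.
- Y: Player I compares -4, 7, 0, 6 and picks B; Column would get 3.
- Z: Player I compares -2, -5, 6, -1 and picks C; Column would get 1.
Among -3, -3, 3, 1, the best is 3 at Y. Subgame-perfect outcome: (B, Y) with payoffs (7, 3).
Now find the simultaneous Nash equilibrium.
Player I's best replies: W→C; X→B; Y→B; Z→C.
Column's best replies: A→Y; B→Y; C→Y; D→W.
Only (B, Y) has each player best-responding; Nash payoffs (7, 3).
Column's commitment gain: 3 − 3 = 0.

0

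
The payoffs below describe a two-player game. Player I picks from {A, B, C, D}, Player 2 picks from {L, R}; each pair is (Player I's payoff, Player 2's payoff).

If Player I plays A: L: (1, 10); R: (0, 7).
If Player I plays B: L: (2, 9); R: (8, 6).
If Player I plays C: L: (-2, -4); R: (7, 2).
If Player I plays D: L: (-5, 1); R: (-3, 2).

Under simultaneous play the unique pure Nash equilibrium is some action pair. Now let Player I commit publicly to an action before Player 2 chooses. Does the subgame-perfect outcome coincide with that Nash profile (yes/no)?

Backward induction with Player I moving first.
- A: Player 2 compares 10, 7 and picks L; Player I would get 1.
- B: Player 2 compares 9, 6 and picks L; Player I would get 2.
- C: Player 2 compares -4, 2 and picks R; Player I would get 7.
- D: Player 2 compares 1, 2 and picks R; Player I would get -3.
Maximizing over 1, 2, 7, -3, Player I chooses C. Subgame-perfect outcome: (C, R) with payoffs (7, 2).
Now find the simultaneous Nash equilibrium.
Player I's best replies: L→B; R→B.
Player 2's best replies: A→L; B→L; C→R; D→R.
The unique mutual best reply is (B, L), giving (2, 9).
Sequential outcome (C, R) differs from the Nash profile (B, L).

no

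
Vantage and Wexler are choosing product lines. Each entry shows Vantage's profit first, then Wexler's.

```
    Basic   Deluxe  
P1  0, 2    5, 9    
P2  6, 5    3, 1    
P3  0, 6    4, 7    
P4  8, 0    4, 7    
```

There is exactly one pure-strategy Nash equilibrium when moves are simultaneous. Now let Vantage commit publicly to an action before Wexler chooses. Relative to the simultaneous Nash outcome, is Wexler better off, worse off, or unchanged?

Backward induction with Vantage moving first.
- P1: BR = Deluxe, leader payoff 5.
- P2: BR = Basic, leader payoff 6.
- P3: BR = Deluxe, leader payoff 4.
- P4: BR = Deluxe, leader payoff 4.
Among 5, 6, 4, 4, the best is 6 at P2. Subgame-perfect outcome: (P2, Basic) with payoffs (6, 5).
Under simultaneous play:
Vantage's best replies: Basic→P4; Deluxe→P1.
Wexler's best replies: P1→Deluxe; P2→Basic; P3→Deluxe; P4→Deluxe.
Only (P1, Deluxe) has each player best-responding; Nash payoffs (5, 9).
Wexler earns 5 sequentially versus 9 at the Nash outcome: worse off.

worse off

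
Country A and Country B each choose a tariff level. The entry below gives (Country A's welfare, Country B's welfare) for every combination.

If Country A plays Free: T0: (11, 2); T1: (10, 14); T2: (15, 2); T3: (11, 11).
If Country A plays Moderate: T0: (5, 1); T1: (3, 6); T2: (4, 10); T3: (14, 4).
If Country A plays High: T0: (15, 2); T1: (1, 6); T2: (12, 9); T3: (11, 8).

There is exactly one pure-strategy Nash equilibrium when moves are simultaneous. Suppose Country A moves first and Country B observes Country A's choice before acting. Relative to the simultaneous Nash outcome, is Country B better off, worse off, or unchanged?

Solve by backward induction (Country A leads).
- Free: BR = T1, leader payoff 10.
- Moderate: BR = T2, leader payoff 4.
- High: BR = T2, leader payoff 12.
Among 10, 4, 12, the best is 12 at High. Subgame-perfect outcome: (High, T2) with payoffs (12, 9).
For the simultaneous game, intersect best replies.
Country A's best replies: T0→High; T1→Free; T2→Free; T3→Moderate.
Country B's best replies: Free→T1; Moderate→T2; High→T2.
Only (Free, T1) has each player best-responding; Nash payoffs (10, 14).
Country B earns 9 sequentially versus 14 at the Nash outcome: worse off.

worse off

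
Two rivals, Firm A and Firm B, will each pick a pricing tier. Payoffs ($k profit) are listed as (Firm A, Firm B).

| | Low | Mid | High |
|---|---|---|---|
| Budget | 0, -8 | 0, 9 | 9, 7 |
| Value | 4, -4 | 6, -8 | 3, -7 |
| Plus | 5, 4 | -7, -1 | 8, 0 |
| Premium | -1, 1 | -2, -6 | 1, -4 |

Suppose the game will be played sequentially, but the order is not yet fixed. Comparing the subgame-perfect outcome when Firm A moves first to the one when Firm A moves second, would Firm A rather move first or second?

If Firm A leads: Firm B's best replies are Budget→Mid, Value→Low, Plus→Low, Premium→Low; Firm A's induced payoffs 0, 4, 5, -1; outcome (Plus, Low), payoffs (5, 4).
If Firm B leads: Firm A's best replies are Low→Plus, Mid→Value, High→Budget; Firm B's induced payoffs 4, -8, 7; outcome (Budget, High), payoffs (9, 7).
Firm A gets 5 moving first and 9 moving second, so Firm A prefers to move second.

second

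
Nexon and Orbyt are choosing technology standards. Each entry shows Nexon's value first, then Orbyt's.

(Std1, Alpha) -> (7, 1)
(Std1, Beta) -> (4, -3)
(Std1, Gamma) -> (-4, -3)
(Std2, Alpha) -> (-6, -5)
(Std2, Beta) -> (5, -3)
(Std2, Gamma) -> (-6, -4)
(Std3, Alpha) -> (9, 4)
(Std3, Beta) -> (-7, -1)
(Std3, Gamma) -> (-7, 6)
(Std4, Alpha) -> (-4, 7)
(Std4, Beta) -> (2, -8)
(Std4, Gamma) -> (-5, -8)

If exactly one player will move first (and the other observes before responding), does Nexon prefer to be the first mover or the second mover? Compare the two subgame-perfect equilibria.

If Nexon leads: Orbyt's best replies are Std1→Alpha, Std2→Beta, Std3→Gamma, Std4→Alpha; Nexon's induced payoffs 7, 5, -7, -4; outcome (Std1, Alpha), payoffs (7, 1).
If Orbyt leads: Nexon's best replies are Alpha→Std3, Beta→Std2, Gamma→Std1; Orbyt's induced payoffs 4, -3, -3; outcome (Std3, Alpha), payoffs (9, 4).
Nexon gets 7 moving first and 9 moving second, so Nexon prefers to move second.

second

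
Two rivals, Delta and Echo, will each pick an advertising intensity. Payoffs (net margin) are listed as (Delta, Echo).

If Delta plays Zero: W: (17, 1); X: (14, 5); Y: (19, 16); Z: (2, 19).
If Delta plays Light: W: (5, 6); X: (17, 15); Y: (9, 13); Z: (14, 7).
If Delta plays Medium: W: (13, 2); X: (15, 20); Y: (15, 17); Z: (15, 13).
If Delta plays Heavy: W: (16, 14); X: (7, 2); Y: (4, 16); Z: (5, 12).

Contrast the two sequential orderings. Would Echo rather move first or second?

If Delta leads: Echo's best replies are Zero→Z, Light→X, Medium→X, Heavy→Y; Delta's induced payoffs 2, 17, 15, 4; outcome (Light, X), payoffs (17, 15).
If Echo leads: Delta's best replies are W→Zero, X→Light, Y→Zero, Z→Medium; Echo's induced payoffs 1, 15, 16, 13; outcome (Zero, Y), payoffs (19, 16).
Echo gets 16 moving first and 15 moving second, so Echo prefers to move first.

first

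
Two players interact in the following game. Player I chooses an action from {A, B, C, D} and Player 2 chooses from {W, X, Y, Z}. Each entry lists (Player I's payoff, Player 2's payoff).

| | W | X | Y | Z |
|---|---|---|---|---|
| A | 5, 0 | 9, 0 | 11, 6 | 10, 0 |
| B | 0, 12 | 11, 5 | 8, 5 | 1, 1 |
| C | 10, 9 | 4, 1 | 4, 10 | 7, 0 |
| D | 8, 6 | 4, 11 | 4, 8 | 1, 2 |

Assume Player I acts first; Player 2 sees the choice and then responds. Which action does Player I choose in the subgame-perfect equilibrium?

A

Work backward from Player 2's decision.
- A: Player 2 compares 0, 0, 6, 0 and picks Y; Player I would get 11.
- B: Player 2 compares 12, 5, 5, 1 and picks W; Player I would get 0.
- C: Player 2 compares 9, 1, 10, 0 and picks Y; Player I would get 4.
- D: Player 2 compares 6, 11, 8, 2 and picks X; Player I would get 4.
Among 11, 0, 4, 4, the best is 11 at A. Subgame-perfect outcome: (A, Y) with payoffs (11, 6).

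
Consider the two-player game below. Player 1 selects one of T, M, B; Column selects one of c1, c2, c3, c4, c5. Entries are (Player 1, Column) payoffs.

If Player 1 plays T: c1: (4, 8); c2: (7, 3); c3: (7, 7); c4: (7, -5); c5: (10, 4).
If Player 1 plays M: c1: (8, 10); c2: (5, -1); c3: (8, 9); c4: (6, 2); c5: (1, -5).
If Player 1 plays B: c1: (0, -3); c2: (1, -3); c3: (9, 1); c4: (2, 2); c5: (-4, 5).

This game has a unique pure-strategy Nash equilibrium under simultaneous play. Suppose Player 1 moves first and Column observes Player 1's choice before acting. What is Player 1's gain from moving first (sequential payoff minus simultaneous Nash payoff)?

Work backward from Column's decision.
- T → Column plays c1 (best of 8, 3, 7, -5, 4); Player 1 gets 4.
- M → Column plays c1 (best of 10, -1, 9, 2, -5); Player 1 gets 8.
- B → Column plays c5 (best of -3, -3, 1, 2, 5); Player 1 gets -4.
Player 1's induced payoffs are 4, 8, -4, so Player 1 commits to M. Subgame-perfect outcome: (M, c1) with payoffs (8, 10).
For the simultaneous game, intersect best replies.
Player 1's best replies: c1→M; c2→T; c3→B; c4→T; c5→T.
Column's best replies: T→c1; M→c1; B→c5.
Only (M, c1) has each player best-responding; Nash payoffs (8, 10).
Player 1's commitment gain: 8 − 8 = 0.

0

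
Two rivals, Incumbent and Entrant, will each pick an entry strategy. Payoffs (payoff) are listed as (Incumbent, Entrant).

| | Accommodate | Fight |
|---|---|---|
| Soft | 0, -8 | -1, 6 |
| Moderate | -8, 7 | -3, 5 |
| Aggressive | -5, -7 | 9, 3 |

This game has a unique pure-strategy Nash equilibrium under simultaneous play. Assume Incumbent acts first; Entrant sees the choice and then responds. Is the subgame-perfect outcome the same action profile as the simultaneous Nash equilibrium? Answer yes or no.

Backward induction with Incumbent moving first.
- Soft: Entrant compares -8, 6 and picks Fight; Incumbent would get -1.
- Moderate: Entrant compares 7, 5 and picks Accommodate; Incumbent would get -8.
- Aggressive: Entrant compares -7, 3 and picks Fight; Incumbent would get 9.
Maximizing over -1, -8, 9, Incumbent chooses Aggressive. Subgame-perfect outcome: (Aggressive, Fight) with payoffs (9, 3).
For the simultaneous game, intersect best replies.
Incumbent's best replies: Accommodate→Soft; Fight→Aggressive.
Entrant's best replies: Soft→Fight; Moderate→Accommodate; Aggressive→Fight.
The unique mutual best reply is (Aggressive, Fight), giving (9, 3).
Sequential outcome (Aggressive, Fight) coincides with the Nash profile (Aggressive, Fight).

yes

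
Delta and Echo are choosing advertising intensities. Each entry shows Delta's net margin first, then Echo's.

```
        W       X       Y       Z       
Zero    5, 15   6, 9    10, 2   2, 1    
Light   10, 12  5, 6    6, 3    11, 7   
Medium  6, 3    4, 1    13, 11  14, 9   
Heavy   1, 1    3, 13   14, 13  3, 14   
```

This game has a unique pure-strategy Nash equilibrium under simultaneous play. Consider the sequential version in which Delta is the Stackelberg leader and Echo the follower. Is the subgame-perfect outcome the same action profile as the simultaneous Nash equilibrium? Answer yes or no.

no

Work backward from Echo's decision.
- Zero: BR = W, leader payoff 5.
- Light: BR = W, leader payoff 10.
- Medium: BR = Y, leader payoff 13.
- Heavy: BR = Z, leader payoff 3.
Among 5, 10, 13, 3, the best is 13 at Medium. Subgame-perfect outcome: (Medium, Y) with payoffs (13, 11).
For the simultaneous game, intersect best replies.
Delta's best replies: W→Light; X→Zero; Y→Heavy; Z→Medium.
Echo's best replies: Zero→W; Light→W; Medium→Y; Heavy→Z.
Only (Light, W) has each player best-responding; Nash payoffs (10, 12).
Sequential outcome (Medium, Y) differs from the Nash profile (Light, W).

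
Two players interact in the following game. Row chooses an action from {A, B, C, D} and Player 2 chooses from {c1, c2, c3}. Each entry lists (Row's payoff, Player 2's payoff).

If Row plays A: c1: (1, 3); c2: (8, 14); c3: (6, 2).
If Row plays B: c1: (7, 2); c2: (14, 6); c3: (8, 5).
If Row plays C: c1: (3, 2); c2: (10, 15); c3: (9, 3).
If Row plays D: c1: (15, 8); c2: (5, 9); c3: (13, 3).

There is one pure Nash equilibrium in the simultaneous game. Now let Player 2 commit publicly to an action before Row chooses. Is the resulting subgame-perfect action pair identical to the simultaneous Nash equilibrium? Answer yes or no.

no

Work backward from Row's decision.
- c1: BR = D, leader payoff 8.
- c2: BR = B, leader payoff 6.
- c3: BR = D, leader payoff 3.
Maximizing over 8, 6, 3, Player 2 chooses c1. Subgame-perfect outcome: (D, c1) with payoffs (15, 8).
Now find the simultaneous Nash equilibrium.
Row's best replies: c1→D; c2→B; c3→D.
Player 2's best replies: A→c2; B→c2; C→c2; D→c2.
Only (B, c2) has each player best-responding; Nash payoffs (14, 6).
Sequential outcome (D, c1) differs from the Nash profile (B, c2).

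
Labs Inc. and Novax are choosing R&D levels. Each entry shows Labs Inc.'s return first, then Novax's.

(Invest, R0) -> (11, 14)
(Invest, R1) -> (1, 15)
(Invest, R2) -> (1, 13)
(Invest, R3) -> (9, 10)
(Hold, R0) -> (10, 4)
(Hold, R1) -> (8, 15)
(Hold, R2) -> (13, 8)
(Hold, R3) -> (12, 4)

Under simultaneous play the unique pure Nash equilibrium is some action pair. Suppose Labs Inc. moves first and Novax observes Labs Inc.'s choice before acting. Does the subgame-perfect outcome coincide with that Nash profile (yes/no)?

yes

Work backward from Novax's decision.
- Invest: Novax compares 14, 15, 13, 10 and picks R1; Labs Inc. would get 1.
- Hold: Novax compares 4, 15, 8, 4 and picks R1; Labs Inc. would get 8.
Among 1, 8, the best is 8 at Hold. Subgame-perfect outcome: (Hold, R1) with payoffs (8, 15).
For the simultaneous game, intersect best replies.
Labs Inc.'s best replies: R0→Invest; R1→Hold; R2→Hold; R3→Hold.
Novax's best replies: Invest→R1; Hold→R1.
Only (Hold, R1) has each player best-responding; Nash payoffs (8, 15).
Sequential outcome (Hold, R1) coincides with the Nash profile (Hold, R1).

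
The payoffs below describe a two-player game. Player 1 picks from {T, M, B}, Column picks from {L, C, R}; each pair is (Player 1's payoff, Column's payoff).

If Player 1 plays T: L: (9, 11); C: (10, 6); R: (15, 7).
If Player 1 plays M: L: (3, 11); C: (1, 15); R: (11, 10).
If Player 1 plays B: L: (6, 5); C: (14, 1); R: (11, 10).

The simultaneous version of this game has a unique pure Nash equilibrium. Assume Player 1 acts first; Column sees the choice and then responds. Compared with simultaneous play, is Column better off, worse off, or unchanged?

Solve by backward induction (Player 1 leads).
- T → Column plays L (best of 11, 6, 7); Player 1 gets 9.
- M → Column plays C (best of 11, 15, 10); Player 1 gets 1.
- B → Column plays R (best of 5, 1, 10); Player 1 gets 11.
Player 1's induced payoffs are 9, 1, 11, so Player 1 commits to B. Subgame-perfect outcome: (B, R) with payoffs (11, 10).
Under simultaneous play:
Player 1's best replies: L→T; C→B; R→T.
Column's best replies: T→L; M→C; B→R.
Only (T, L) has each player best-responding; Nash payoffs (9, 11).
Column earns 10 sequentially versus 11 at the Nash outcome: worse off.

worse off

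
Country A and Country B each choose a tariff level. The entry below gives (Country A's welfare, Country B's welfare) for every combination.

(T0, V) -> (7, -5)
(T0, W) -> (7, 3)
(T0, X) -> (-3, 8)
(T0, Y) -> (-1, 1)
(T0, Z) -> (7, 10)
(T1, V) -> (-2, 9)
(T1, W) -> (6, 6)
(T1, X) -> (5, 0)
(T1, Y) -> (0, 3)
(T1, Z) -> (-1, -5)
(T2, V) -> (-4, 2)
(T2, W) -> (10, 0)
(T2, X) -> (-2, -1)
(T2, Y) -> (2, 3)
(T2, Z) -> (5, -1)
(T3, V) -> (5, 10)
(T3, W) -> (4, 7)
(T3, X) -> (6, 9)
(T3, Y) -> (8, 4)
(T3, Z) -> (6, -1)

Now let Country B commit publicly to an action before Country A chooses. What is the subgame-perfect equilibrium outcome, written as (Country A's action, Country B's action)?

(T0, Z)

Backward induction with Country B moving first.
- V: BR = T0, leader payoff -5.
- W: BR = T2, leader payoff 0.
- X: BR = T3, leader payoff 9.
- Y: BR = T3, leader payoff 4.
- Z: BR = T0, leader payoff 10.
Country B's induced payoffs are -5, 0, 9, 4, 10, so Country B commits to Z. Subgame-perfect outcome: (T0, Z) with payoffs (7, 10).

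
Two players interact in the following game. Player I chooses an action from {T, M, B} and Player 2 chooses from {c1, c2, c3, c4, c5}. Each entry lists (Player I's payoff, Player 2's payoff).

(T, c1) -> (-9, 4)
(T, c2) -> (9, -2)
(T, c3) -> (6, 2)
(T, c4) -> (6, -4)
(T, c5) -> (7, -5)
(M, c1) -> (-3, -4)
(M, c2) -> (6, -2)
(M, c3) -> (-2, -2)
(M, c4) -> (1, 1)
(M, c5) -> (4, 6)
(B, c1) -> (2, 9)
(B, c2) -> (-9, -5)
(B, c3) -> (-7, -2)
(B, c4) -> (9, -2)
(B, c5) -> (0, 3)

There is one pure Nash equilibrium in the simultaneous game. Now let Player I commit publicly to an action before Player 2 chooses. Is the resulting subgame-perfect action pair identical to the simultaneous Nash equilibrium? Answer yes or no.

no

Player 2 best-responds to each possible Player I move:
- T: Player 2 compares 4, -2, 2, -4, -5 and picks c1; Player I would get -9.
- M: Player 2 compares -4, -2, -2, 1, 6 and picks c5; Player I would get 4.
- B: Player 2 compares 9, -5, -2, -2, 3 and picks c1; Player I would get 2.
Among -9, 4, 2, the best is 4 at M. Subgame-perfect outcome: (M, c5) with payoffs (4, 6).
Now find the simultaneous Nash equilibrium.
Player I's best replies: c1→B; c2→T; c3→T; c4→B; c5→T.
Player 2's best replies: T→c1; M→c5; B→c1.
The unique mutual best reply is (B, c1), giving (2, 9).
Sequential outcome (M, c5) differs from the Nash profile (B, c1).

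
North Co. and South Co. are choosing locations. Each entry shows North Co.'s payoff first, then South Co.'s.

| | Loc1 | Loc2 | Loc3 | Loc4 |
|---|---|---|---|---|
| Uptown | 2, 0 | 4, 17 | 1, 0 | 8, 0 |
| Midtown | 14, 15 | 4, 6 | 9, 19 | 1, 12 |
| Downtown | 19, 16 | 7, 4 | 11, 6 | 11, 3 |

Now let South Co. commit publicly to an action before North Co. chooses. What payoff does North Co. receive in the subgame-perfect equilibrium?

Work backward from North Co.'s decision.
- Loc1: North Co. compares 2, 14, 19 and picks Downtown; South Co. would get 16.
- Loc2: North Co. compares 4, 4, 7 and picks Downtown; South Co. would get 4.
- Loc3: North Co. compares 1, 9, 11 and picks Downtown; South Co. would get 6.
- Loc4: North Co. compares 8, 1, 11 and picks Downtown; South Co. would get 3.
Among 16, 4, 6, 3, the best is 16 at Loc1. Subgame-perfect outcome: (Downtown, Loc1) with payoffs (19, 16).

19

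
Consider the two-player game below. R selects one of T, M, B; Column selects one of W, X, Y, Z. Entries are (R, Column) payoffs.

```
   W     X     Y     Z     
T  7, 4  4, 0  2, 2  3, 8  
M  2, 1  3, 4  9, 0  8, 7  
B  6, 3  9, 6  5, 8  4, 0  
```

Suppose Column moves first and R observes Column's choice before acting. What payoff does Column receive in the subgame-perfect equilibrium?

Work backward from R's decision.
- W → R plays T (best of 7, 2, 6); Column gets 4.
- X → R plays B (best of 4, 3, 9); Column gets 6.
- Y → R plays M (best of 2, 9, 5); Column gets 0.
- Z → R plays M (best of 3, 8, 4); Column gets 7.
Column's induced payoffs are 4, 6, 0, 7, so Column commits to Z. Subgame-perfect outcome: (M, Z) with payoffs (8, 7).

7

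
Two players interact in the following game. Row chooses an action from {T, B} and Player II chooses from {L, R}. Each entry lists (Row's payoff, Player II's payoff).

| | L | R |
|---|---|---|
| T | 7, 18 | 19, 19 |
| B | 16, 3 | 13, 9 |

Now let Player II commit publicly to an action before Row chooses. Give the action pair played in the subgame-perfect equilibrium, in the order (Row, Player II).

Work backward from Row's decision.
- L: Row compares 7, 16 and picks B; Player II would get 3.
- R: Row compares 19, 13 and picks T; Player II would get 19.
Among 3, 19, the best is 19 at R. Subgame-perfect outcome: (T, R) with payoffs (19, 19).

(T, R)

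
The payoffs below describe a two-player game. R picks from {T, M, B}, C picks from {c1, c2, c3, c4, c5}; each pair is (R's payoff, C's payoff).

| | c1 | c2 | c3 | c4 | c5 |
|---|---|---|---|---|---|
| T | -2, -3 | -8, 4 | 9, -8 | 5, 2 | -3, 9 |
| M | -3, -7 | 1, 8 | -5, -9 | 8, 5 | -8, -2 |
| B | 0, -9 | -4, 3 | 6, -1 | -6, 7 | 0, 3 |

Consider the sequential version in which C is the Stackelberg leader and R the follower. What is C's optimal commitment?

c2

Solve by backward induction (C leads).
- c1 → R plays B (best of -2, -3, 0); C gets -9.
- c2 → R plays M (best of -8, 1, -4); C gets 8.
- c3 → R plays T (best of 9, -5, 6); C gets -8.
- c4 → R plays M (best of 5, 8, -6); C gets 5.
- c5 → R plays B (best of -3, -8, 0); C gets 3.
Among -9, 8, -8, 5, 3, the best is 8 at c2. Subgame-perfect outcome: (M, c2) with payoffs (1, 8).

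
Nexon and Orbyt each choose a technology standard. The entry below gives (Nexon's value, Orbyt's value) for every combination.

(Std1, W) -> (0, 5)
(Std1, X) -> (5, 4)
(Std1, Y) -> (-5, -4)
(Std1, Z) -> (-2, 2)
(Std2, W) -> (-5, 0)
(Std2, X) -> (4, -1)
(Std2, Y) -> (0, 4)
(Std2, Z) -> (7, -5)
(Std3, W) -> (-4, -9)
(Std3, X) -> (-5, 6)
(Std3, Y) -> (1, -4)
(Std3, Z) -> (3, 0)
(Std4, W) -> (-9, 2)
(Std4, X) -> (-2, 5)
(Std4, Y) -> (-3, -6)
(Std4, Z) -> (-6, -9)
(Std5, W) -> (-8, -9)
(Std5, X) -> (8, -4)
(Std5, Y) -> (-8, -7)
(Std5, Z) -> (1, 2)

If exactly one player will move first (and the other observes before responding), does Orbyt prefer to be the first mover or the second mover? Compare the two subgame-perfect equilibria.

first

If Nexon leads: Orbyt's best replies are Std1→W, Std2→Y, Std3→X, Std4→X, Std5→Z; Nexon's induced payoffs 0, 0, -5, -2, 1; outcome (Std5, Z), payoffs (1, 2).
If Orbyt leads: Nexon's best replies are W→Std1, X→Std5, Y→Std3, Z→Std2; Orbyt's induced payoffs 5, -4, -4, -5; outcome (Std1, W), payoffs (0, 5).
Orbyt gets 5 moving first and 2 moving second, so Orbyt prefers to move first.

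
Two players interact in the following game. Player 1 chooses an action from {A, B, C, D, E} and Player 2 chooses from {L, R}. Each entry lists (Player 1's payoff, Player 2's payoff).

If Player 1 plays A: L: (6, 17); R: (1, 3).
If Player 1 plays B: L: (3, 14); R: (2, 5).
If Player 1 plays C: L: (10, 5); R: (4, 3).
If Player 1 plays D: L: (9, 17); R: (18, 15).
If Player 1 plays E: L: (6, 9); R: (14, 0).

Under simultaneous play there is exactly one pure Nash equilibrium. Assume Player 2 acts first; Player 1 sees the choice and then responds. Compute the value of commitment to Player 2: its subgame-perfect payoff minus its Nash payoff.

Work backward from Player 1's decision.
- L → Player 1 plays C (best of 6, 3, 10, 9, 6); Player 2 gets 5.
- R → Player 1 plays D (best of 1, 2, 4, 18, 14); Player 2 gets 15.
Among 5, 15, the best is 15 at R. Subgame-perfect outcome: (D, R) with payoffs (18, 15).
Under simultaneous play:
Player 1's best replies: L→C; R→D.
Player 2's best replies: A→L; B→L; C→L; D→L; E→L.
Only (C, L) has each player best-responding; Nash payoffs (10, 5).
Player 2's commitment gain: 15 − 5 = 10.

10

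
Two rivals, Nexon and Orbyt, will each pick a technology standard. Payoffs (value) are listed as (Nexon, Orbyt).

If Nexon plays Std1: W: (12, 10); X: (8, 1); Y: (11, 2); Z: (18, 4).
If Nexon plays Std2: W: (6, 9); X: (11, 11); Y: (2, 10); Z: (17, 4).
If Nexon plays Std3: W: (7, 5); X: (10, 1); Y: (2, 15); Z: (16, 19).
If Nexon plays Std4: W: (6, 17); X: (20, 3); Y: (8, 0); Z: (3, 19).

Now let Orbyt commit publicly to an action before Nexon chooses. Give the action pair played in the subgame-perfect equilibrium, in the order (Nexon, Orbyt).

(Std1, W)

Work backward from Nexon's decision.
- W → Nexon plays Std1 (best of 12, 6, 7, 6); Orbyt gets 10.
- X → Nexon plays Std4 (best of 8, 11, 10, 20); Orbyt gets 3.
- Y → Nexon plays Std1 (best of 11, 2, 2, 8); Orbyt gets 2.
- Z → Nexon plays Std1 (best of 18, 17, 16, 3); Orbyt gets 4.
Among 10, 3, 2, 4, the best is 10 at W. Subgame-perfect outcome: (Std1, W) with payoffs (12, 10).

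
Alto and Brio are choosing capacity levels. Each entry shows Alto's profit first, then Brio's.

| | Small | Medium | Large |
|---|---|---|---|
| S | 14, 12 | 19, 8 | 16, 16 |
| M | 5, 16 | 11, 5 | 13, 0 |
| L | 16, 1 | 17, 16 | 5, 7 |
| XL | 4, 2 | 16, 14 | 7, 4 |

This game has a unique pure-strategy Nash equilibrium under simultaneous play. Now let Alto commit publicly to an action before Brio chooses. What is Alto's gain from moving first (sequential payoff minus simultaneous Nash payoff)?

1

Brio best-responds to each possible Alto move:
- S: Brio compares 12, 8, 16 and picks Large; Alto would get 16.
- M: Brio compares 16, 5, 0 and picks Small; Alto would get 5.
- L: Brio compares 1, 16, 7 and picks Medium; Alto would get 17.
- XL: Brio compares 2, 14, 4 and picks Medium; Alto would get 16.
Among 16, 5, 17, 16, the best is 17 at L. Subgame-perfect outcome: (L, Medium) with payoffs (17, 16).
Now find the simultaneous Nash equilibrium.
Alto's best replies: Small→L; Medium→S; Large→S.
Brio's best replies: S→Large; M→Small; L→Medium; XL→Medium.
Only (S, Large) has each player best-responding; Nash payoffs (16, 16).
Alto's commitment gain: 17 − 16 = 1.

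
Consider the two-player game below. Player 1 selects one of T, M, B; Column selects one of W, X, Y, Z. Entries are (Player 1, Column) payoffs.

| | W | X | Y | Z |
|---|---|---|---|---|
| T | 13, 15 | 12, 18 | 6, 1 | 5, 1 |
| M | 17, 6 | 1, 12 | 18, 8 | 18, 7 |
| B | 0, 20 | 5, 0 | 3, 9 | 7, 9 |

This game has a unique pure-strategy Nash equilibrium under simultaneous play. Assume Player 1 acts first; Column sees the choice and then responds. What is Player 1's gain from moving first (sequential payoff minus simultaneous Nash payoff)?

Work backward from Column's decision.
- T: BR = X, leader payoff 12.
- M: BR = X, leader payoff 1.
- B: BR = W, leader payoff 0.
Player 1's induced payoffs are 12, 1, 0, so Player 1 commits to T. Subgame-perfect outcome: (T, X) with payoffs (12, 18).
Under simultaneous play:
Player 1's best replies: W→M; X→T; Y→M; Z→M.
Column's best replies: T→X; M→X; B→W.
Only (T, X) has each player best-responding; Nash payoffs (12, 18).
Player 1's commitment gain: 12 − 12 = 0.

0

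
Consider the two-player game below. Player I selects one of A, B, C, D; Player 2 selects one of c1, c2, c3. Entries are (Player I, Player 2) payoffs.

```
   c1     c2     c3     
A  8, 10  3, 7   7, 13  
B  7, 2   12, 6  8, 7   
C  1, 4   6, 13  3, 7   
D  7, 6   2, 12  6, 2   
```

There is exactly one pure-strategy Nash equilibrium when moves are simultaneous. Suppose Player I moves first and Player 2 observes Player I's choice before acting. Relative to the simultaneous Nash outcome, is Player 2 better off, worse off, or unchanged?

Backward induction with Player I moving first.
- A: BR = c3, leader payoff 7.
- B: BR = c3, leader payoff 8.
- C: BR = c2, leader payoff 6.
- D: BR = c2, leader payoff 2.
Player I's induced payoffs are 7, 8, 6, 2, so Player I commits to B. Subgame-perfect outcome: (B, c3) with payoffs (8, 7).
For the simultaneous game, intersect best replies.
Player I's best replies: c1→A; c2→B; c3→B.
Player 2's best replies: A→c3; B→c3; C→c2; D→c2.
Only (B, c3) has each player best-responding; Nash payoffs (8, 7).
Player 2 earns 7 sequentially versus 7 at the Nash outcome: unchanged.

unchanged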